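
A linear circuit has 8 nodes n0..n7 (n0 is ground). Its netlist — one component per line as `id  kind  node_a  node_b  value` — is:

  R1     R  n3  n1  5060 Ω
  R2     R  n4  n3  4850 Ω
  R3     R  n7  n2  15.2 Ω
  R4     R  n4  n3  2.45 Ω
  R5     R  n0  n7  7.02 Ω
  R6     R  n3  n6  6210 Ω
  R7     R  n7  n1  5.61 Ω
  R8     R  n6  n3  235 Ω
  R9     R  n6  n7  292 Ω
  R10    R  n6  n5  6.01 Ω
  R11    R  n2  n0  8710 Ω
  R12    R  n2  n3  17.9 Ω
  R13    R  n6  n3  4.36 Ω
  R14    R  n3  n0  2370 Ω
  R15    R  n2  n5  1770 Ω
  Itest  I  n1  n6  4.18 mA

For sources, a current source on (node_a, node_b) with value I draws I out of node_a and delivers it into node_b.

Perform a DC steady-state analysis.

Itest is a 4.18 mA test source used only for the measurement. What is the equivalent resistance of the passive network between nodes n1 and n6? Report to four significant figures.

Element admittances at DC:
  Y(R1) = 0.0001976 S between n3,n1
  Y(R2) = 0.0002062 S between n4,n3
  Y(R3) = 0.06579 S between n7,n2
  Y(R4) = 0.4082 S between n4,n3
  Y(R5) = 0.1425 S between n0,n7
  Y(R6) = 0.0001610 S between n3,n6
  Y(R7) = 0.1783 S between n7,n1
  Y(R8) = 0.004255 S between n6,n3
  Y(R9) = 0.003425 S between n6,n7
  Y(R10) = 0.1664 S between n6,n5
  Y(R11) = 0.0001148 S between n2,n0
  Y(R12) = 0.05587 S between n2,n3
  Y(R13) = 0.2294 S between n6,n3
  Y(R14) = 0.0004219 S between n3,n0
  Y(R15) = 0.0005650 S between n2,n5
  Itest: injects 0.00418 A into n6 (from n1)
Assemble and solve the 7×7 MNA system:
  V(n1)=-0.02369  V(n2)=0.05481  V(n3)=0.1191  V(n4)=0.1191  V(n5)=0.1346  V(n6)=0.1348  V(n7)=-0.0003970

R_eq = 37.92 Ω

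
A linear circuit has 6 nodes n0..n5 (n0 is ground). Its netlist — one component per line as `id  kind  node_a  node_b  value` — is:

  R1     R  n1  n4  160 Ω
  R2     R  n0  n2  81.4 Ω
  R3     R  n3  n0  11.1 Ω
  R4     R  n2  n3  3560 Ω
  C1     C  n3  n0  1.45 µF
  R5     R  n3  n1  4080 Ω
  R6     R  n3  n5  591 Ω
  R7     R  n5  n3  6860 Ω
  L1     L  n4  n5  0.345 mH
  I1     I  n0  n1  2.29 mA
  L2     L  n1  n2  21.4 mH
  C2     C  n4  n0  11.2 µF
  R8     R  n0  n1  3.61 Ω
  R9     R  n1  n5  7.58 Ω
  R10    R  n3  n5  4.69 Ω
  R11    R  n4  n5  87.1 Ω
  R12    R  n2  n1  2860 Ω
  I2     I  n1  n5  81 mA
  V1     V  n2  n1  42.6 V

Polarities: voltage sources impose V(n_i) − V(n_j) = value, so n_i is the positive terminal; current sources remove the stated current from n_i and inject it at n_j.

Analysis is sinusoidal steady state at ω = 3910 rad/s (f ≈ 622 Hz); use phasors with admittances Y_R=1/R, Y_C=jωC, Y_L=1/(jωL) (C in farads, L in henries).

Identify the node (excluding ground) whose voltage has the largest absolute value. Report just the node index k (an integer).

MNA unknowns: 5 node voltages V₁..V_5 plus 1 source current (V1)
R1: Y=0.006250+0.000j on G[1,4]
R2: Y=0.01229+0.000j on G[0,2]
R3: Y=0.09009+0.000j on G[3,0]
R4: Y=0.0002809+0.000j on G[2,3]
C1: Y=0.000+0.005670j on G[3,0]
R5: Y=0.0002451+0.000j on G[3,1]
R6: Y=0.001692+0.000j on G[3,5]
R7: Y=0.0001458+0.000j on G[5,3]
L1: Y=0.000-0.7413j on G[4,5]
I1: z[0]−=0.00229, z[1]+=0.00229
L2: Y=0.000-0.01195j on G[1,2]
C2: Y=0.000+0.04379j on G[4,0]
R8: Y=0.2770+0.000j on G[0,1]
R9: Y=0.1319+0.000j on G[1,5]
R10: Y=0.2132+0.000j on G[3,5]
R11: Y=0.01148+0.000j on G[4,5]
R12: Y=0.0003497+0.000j on G[2,1]
I2: z[1]−=0.081, z[5]+=0.081
V1: row V2−V1=42.6, i_V1 at 2,1
solve → V1=-1.641+0.06416j, V2=40.96+0.06416j, V3=-0.4076+0.1470j, V4=-0.6734+0.2024j, V5=-0.6349+0.1980j
aux → i_V1=-0.5297+0.5084j

2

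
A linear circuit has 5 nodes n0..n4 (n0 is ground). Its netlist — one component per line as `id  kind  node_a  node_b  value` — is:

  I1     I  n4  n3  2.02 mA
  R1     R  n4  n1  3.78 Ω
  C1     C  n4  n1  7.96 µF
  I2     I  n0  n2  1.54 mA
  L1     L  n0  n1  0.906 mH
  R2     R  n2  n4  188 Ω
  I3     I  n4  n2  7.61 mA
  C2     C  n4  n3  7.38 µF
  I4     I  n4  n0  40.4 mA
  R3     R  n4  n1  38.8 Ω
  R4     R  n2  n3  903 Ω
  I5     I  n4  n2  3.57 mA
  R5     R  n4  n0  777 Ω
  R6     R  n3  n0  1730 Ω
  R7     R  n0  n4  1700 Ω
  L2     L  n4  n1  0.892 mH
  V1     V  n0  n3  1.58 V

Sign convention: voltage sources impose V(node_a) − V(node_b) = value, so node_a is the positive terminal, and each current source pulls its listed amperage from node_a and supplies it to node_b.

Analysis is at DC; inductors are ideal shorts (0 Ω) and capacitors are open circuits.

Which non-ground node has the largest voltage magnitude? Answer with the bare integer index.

2

Element admittances at DC:
  I1: injects 0.00202 A into n3 (from n4)
  Y(R1) = 0.2646 S between n4,n1
  Y(C1) = 0.000 S between n4,n1
  I2: injects 0.00154 A into n2 (from n0)
  L1: short n0↔n1 (DC inductor)
  Y(R2) = 0.005319 S between n2,n4
  I3: injects 0.00761 A into n2 (from n4)
  Y(C2) = 0.000 S between n4,n3
  I4: injects 0.0404 A into n0 (from n4)
  Y(R3) = 0.02577 S between n4,n1
  Y(R4) = 0.001107 S between n2,n3
  I5: injects 0.00357 A into n2 (from n4)
  Y(R5) = 0.001287 S between n4,n0
  Y(R6) = 0.0005780 S between n3,n0
  Y(R7) = 0.0005882 S between n0,n4
  L2: short n4↔n1 (DC inductor)
  V1: constraint V(n0)−V(n3) = 1.58
Assemble and solve the 7×7 MNA system:
  V(n1)=0.000  V(n2)=1.707  V(n3)=-1.580  V(n4)=0.000
  i(L1)=0.04452  i(L2)=-0.04452  i(V1)=-0.006573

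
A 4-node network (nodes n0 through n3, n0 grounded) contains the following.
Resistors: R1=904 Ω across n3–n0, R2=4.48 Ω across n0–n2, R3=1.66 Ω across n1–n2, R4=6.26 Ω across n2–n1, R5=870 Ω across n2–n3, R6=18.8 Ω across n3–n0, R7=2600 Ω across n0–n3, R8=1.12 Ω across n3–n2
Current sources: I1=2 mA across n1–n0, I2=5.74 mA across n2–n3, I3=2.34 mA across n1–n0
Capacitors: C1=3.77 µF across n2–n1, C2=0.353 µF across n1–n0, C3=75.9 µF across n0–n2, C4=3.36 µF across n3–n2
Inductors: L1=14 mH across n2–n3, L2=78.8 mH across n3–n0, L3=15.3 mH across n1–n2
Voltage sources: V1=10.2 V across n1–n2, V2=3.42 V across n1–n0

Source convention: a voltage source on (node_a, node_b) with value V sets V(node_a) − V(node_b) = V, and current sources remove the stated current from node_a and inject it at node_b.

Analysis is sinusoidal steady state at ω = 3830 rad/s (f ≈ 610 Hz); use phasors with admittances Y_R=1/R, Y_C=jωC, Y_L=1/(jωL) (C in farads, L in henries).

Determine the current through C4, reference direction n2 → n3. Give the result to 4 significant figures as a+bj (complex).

-0.0002558-0.005109j A

Apply KCL at each of the 3 non-ground nodes and solve the resulting linear system.
Node n1: branches {I1, R3, R4, C1, C2, I3, L3, V1, V2} → V_1 = 3.420+0.000j
Node n2: branches {I2, R2, R3, R4, R5, C1, L1, C3, R8, L3, C4, V1} → V_2 = -6.780+0.000j
Node n3: branches {R1, I2, R5, L1, R6, L2, R7, R8, C4} → V_3 = -6.383-0.01987j
Source currents: i(V1)=-9.636-1.924j, i(V2)=1.858+1.946j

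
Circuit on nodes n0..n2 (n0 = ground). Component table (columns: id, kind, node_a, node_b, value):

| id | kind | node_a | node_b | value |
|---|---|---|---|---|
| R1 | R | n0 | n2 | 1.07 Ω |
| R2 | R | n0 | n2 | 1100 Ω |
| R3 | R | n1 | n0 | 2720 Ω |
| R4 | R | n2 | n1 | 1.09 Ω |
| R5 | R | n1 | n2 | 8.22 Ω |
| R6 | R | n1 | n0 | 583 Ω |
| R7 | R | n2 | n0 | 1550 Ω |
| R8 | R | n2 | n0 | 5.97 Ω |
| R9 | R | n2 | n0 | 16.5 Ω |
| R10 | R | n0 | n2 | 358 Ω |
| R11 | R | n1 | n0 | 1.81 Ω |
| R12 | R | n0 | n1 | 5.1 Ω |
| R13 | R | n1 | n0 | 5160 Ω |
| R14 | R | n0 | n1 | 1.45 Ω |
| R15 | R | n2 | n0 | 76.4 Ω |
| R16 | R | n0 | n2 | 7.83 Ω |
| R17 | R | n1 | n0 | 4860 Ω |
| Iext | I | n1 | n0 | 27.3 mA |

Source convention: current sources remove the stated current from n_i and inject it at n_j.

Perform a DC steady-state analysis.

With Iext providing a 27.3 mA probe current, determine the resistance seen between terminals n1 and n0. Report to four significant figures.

Element admittances at DC:
  Y(R1) = 0.9346 S between n0,n2
  Y(R2) = 0.0009091 S between n0,n2
  Y(R3) = 0.0003676 S between n1,n0
  Y(R4) = 0.9174 S between n2,n1
  Y(R5) = 0.1217 S between n1,n2
  Y(R6) = 0.001715 S between n1,n0
  Y(R7) = 0.0006452 S between n2,n0
  Y(R8) = 0.1675 S between n2,n0
  Y(R9) = 0.06061 S between n2,n0
  Y(R10) = 0.002793 S between n0,n2
  Y(R11) = 0.5525 S between n1,n0
  Y(R12) = 0.1961 S between n0,n1
  Y(R13) = 0.0001938 S between n1,n0
  Y(R14) = 0.6897 S between n0,n1
  Y(R15) = 0.01309 S between n2,n0
  Y(R16) = 0.1277 S between n0,n2
  Y(R17) = 0.0002058 S between n1,n0
  Iext: injects 0.0273 A into n0 (from n1)
Assemble and solve the 2×2 MNA system:
  V(n1)=-0.01352  V(n2)=-0.005984

R_eq = 0.4951 Ω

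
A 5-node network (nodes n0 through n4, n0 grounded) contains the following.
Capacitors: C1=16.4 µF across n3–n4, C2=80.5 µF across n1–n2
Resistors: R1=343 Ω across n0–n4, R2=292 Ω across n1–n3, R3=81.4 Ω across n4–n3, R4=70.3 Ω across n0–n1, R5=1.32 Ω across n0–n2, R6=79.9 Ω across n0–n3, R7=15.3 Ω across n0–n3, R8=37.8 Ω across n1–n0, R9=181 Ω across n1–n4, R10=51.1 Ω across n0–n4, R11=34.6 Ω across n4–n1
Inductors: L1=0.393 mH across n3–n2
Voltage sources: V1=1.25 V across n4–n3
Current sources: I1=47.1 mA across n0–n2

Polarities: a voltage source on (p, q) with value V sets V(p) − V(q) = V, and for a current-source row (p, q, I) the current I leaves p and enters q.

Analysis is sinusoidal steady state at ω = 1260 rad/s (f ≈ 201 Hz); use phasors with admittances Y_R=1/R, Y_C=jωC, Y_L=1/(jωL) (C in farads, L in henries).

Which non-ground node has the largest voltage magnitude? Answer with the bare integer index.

4

Element admittances at ω=1260 rad/s:
  Y(C1) = 0.000+0.02066j S between n3,n4
  Y(R1) = 0.002915+0.000j S between n0,n4
  Y(R2) = 0.003425+0.000j S between n1,n3
  Y(R3) = 0.01229+0.000j S between n4,n3
  Y(R4) = 0.01422+0.000j S between n0,n1
  Y(R5) = 0.7576+0.000j S between n0,n2
  Y(R6) = 0.01252+0.000j S between n0,n3
  Y(R7) = 0.06536+0.000j S between n0,n3
  Y(L1) = 0.000-2.019j S between n3,n2
  Y(R8) = 0.02646+0.000j S between n1,n0
  Y(R9) = 0.005525+0.000j S between n1,n4
  Y(R10) = 0.01957+0.000j S between n0,n4
  Y(C2) = 0.000+0.1014j S between n1,n2
  Y(R11) = 0.02890+0.000j S between n4,n1
  V1: constraint V(n4)−V(n3) = 1.25
  I1: injects 0.0471 A into n2 (from n0)
Assemble and solve the 5×5 MNA system:
  V(n1)=0.2042-0.2561j  V(n2)=0.01203+0.01594j  V(n3)=0.01570-0.01653j  V(n4)=1.266-0.01653j
  i(V1)=-0.08036-0.03371j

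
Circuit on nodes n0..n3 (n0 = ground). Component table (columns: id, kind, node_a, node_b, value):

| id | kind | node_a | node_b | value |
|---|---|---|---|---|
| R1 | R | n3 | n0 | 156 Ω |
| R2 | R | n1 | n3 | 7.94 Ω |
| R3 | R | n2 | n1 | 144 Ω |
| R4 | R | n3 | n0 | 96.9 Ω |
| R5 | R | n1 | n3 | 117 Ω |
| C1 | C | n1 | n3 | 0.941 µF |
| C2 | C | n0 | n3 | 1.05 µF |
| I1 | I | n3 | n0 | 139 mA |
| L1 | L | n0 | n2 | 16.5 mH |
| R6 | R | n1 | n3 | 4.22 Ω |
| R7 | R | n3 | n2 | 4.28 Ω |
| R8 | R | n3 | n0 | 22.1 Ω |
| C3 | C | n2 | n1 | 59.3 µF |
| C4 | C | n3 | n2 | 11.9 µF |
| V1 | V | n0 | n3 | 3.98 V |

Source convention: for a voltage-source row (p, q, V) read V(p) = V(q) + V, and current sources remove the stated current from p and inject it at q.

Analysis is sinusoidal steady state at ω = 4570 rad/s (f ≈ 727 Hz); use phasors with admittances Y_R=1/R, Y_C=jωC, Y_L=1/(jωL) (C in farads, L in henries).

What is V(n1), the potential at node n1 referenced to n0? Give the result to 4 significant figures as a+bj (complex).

MNA unknowns: 3 node voltages V₁..V_3 plus 1 source current (V1)
R1: Y=0.006410+0.000j on G[3,0]
R2: Y=0.1259+0.000j on G[1,3]
R3: Y=0.006944+0.000j on G[2,1]
R4: Y=0.01032+0.000j on G[3,0]
R5: Y=0.008547+0.000j on G[1,3]
C1: Y=0.000+0.004300j on G[1,3]
C2: Y=0.000+0.004798j on G[0,3]
I1: z[3]−=0.139, z[0]+=0.139
L1: Y=0.000-0.01326j on G[0,2]
R6: Y=0.2370+0.000j on G[1,3]
R7: Y=0.2336+0.000j on G[3,2]
R8: Y=0.04525+0.000j on G[3,0]
C3: Y=0.000+0.2710j on G[2,1]
C4: Y=0.000+0.05438j on G[3,2]
V1: row V0−V3=3.98, i_V1 at 0,3
solve → V1=-3.953-0.06736j, V2=-4.044-0.1081j, V3=-3.980+0.000j
aux → i_V1=-0.1091+0.03453j

-3.953-0.06736j V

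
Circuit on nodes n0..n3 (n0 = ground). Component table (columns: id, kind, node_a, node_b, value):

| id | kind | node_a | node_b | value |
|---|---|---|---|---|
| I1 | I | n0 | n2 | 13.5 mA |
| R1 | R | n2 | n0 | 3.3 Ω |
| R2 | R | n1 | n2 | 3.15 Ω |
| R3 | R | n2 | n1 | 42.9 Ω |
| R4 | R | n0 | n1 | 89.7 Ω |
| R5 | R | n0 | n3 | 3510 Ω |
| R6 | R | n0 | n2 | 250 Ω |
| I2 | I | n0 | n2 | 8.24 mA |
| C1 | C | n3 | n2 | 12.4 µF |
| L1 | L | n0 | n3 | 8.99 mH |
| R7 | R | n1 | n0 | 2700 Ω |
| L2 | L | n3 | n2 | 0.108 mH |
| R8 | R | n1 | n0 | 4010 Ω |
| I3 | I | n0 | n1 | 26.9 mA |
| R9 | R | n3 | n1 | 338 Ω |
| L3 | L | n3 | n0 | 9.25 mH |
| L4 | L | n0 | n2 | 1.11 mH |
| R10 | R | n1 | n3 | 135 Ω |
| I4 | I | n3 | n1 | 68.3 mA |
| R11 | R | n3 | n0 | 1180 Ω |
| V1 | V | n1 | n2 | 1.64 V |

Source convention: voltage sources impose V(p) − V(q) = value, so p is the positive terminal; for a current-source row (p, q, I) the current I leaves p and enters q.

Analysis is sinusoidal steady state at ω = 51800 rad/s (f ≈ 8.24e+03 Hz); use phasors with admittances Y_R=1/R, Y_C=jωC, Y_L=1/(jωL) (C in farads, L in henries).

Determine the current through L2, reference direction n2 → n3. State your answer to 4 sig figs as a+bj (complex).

-0.02000-0.0003552j A

MNA unknowns: 3 node voltages V₁..V_3 plus 1 source current (V1)
I1: z[0]−=0.0135, z[2]+=0.0135
R1: Y=0.3030+0.000j on G[2,0]
R2: Y=0.3175+0.000j on G[1,2]
R3: Y=0.02331+0.000j on G[2,1]
R4: Y=0.01115+0.000j on G[0,1]
R5: Y=0.0002849+0.000j on G[0,3]
R6: Y=0.004000+0.000j on G[0,2]
I2: z[0]−=0.00824, z[2]+=0.00824
C1: Y=0.000+0.6423j on G[3,2]
L1: Y=0.000-0.002147j on G[0,3]
R7: Y=0.0003704+0.000j on G[1,0]
L2: Y=0.000-0.1788j on G[3,2]
R8: Y=0.0002494+0.000j on G[1,0]
I3: z[0]−=0.0269, z[1]+=0.0269
R9: Y=0.002959+0.000j on G[3,1]
L3: Y=0.000-0.002087j on G[3,0]
L4: Y=0.000-0.01739j on G[0,2]
R10: Y=0.007407+0.000j on G[1,3]
I4: z[3]−=0.0683, z[1]+=0.0683
R11: Y=0.0008475+0.000j on G[3,0]
V1: row V1−V2=1.64, i_V1 at 1,2
solve → V1=1.730+0.005651j, V2=0.08985+0.005651j, V3=0.08787+0.1176j
aux → i_V1=-0.5010+0.001094j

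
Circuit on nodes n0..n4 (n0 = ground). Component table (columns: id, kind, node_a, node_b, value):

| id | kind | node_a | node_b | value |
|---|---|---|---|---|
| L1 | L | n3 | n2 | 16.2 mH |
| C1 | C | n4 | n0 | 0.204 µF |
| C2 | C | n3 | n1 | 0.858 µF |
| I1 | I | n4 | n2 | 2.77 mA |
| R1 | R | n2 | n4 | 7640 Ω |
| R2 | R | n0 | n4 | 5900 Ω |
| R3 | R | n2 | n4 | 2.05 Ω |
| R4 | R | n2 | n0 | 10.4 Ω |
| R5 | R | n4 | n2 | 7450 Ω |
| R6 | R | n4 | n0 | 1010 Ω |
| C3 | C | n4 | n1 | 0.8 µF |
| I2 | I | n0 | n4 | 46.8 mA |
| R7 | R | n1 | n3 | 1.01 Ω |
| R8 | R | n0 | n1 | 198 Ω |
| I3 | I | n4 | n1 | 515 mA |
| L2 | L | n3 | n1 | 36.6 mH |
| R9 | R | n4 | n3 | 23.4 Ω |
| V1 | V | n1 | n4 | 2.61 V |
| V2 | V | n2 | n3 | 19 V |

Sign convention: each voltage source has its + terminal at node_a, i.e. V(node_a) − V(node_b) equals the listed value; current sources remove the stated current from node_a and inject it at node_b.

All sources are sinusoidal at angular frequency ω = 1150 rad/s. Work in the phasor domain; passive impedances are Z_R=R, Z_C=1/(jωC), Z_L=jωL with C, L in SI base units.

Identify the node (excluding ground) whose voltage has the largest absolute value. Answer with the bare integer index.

Element admittances at ω=1150 rad/s:
  Y(L1) = 0.000-0.05368j S between n3,n2
  Y(C1) = 0.000+0.0002346j S between n4,n0
  Y(C2) = 0.000+0.0009867j S between n3,n1
  I1: injects 0.00277 A into n2 (from n4)
  Y(R1) = 0.0001309+0.000j S between n2,n4
  Y(R2) = 0.0001695+0.000j S between n0,n4
  Y(R3) = 0.4878+0.000j S between n2,n4
  Y(R4) = 0.09615+0.000j S between n2,n0
  Y(R5) = 0.0001342+0.000j S between n4,n2
  Y(R6) = 0.0009901+0.000j S between n4,n0
  Y(C3) = 0.000+0.0009200j S between n4,n1
  I2: injects 0.0468 A into n4 (from n0)
  Y(R7) = 0.9901+0.000j S between n1,n3
  Y(R8) = 0.005051+0.000j S between n0,n1
  I3: injects 0.515 A into n1 (from n4)
  Y(L2) = 0.000-0.02376j S between n3,n1
  Y(R9) = 0.04274+0.000j S between n4,n3
  V1: constraint V(n1)−V(n4) = 2.61
  V2: constraint V(n2)−V(n3) = 19
Assemble and solve the 6×6 MNA system:
  V(n1)=-10.71+0.1315j  V(n2)=1.210+0.02400j  V(n3)=-17.79+0.02400j  V(n4)=-13.32+0.1315j
  i(V1)=-6.444+0.05171j  i(V2)=-7.205+1.070j

3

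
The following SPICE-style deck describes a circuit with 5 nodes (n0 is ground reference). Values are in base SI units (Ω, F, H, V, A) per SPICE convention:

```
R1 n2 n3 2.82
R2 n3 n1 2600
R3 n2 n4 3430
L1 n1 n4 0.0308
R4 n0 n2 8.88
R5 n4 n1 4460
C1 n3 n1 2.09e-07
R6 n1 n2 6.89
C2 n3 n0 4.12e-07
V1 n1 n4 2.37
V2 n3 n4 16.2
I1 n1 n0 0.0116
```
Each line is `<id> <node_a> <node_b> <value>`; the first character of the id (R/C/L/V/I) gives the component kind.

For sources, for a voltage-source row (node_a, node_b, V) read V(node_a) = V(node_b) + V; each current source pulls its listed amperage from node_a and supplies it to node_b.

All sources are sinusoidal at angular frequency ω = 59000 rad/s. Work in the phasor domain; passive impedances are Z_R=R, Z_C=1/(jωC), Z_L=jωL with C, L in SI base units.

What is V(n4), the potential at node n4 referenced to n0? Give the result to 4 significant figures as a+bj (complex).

Apply KCL at each of the 4 non-ground nodes and solve the resulting linear system.
Node n1: branches {R2, L1, R5, C1, R6, V1, I1} → V_1 = -10.19-0.9634j
Node n2: branches {R1, R3, R4, R6} → V_2 = -0.3110-0.7863j
Node n3: branches {R1, R2, C1, C2, V2} → V_3 = 3.643-0.9634j
Node n4: branches {R3, L1, R5, V1, V2} → V_4 = -12.56-0.9634j
Source currents: i(V1)=1.427+0.1975j, i(V2)=-1.431-0.1963j

-12.56-0.9634j V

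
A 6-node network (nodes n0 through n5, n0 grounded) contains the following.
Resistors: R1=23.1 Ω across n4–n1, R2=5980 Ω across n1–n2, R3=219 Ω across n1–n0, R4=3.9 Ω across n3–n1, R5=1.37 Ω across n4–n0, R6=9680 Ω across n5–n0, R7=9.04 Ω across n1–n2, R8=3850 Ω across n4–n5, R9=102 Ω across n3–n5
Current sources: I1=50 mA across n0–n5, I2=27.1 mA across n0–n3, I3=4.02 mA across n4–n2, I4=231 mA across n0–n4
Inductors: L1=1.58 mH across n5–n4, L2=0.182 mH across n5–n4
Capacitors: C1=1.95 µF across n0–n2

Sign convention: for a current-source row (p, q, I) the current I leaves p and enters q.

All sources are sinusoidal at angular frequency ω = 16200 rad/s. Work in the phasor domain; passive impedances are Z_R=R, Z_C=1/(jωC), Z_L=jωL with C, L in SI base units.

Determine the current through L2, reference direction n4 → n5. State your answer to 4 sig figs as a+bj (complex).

-0.04767+0.003585j A

Apply KCL at each of the 5 non-ground nodes and solve the resulting linear system.
Node n1: branches {R1, R2, R3, R4, R7} → V_1 = 0.6426-0.2996j
Node n2: branches {R2, R7, I3, C1} → V_2 = 0.5488-0.4560j
Node n3: branches {R4, I2, R9} → V_3 = 0.7357-0.2842j
Node n4: branches {R1, L1, R5, L2, I3, R8, I4} → V_4 = 0.3983-0.02189j
Node n5: branches {I1, L1, L2, R6, R8, R9} → V_5 = 0.4089+0.1187j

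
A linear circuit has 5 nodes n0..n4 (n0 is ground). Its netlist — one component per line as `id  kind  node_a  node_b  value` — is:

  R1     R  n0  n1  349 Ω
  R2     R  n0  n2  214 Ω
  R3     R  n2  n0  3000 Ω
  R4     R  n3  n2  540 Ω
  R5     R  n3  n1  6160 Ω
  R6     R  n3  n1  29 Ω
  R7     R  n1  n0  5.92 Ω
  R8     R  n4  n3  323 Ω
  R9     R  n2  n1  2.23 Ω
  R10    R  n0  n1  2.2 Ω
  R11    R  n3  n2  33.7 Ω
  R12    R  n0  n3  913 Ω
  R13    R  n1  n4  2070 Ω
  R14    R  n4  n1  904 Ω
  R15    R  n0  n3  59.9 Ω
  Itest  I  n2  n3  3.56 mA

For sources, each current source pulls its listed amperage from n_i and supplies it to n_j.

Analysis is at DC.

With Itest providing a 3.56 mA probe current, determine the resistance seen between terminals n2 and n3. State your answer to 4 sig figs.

Element admittances at DC:
  Y(R1) = 0.002865 S between n0,n1
  Y(R2) = 0.004673 S between n0,n2
  Y(R3) = 0.0003333 S between n2,n0
  Y(R4) = 0.001852 S between n3,n2
  Y(R5) = 0.0001623 S between n3,n1
  Y(R6) = 0.03448 S between n3,n1
  Y(R7) = 0.1689 S between n1,n0
  Y(R8) = 0.003096 S between n4,n3
  Y(R9) = 0.4484 S between n2,n1
  Y(R10) = 0.4545 S between n0,n1
  Y(R11) = 0.02967 S between n3,n2
  Y(R12) = 0.001095 S between n0,n3
  Y(R13) = 0.0004831 S between n1,n4
  Y(R14) = 0.001106 S between n4,n1
  Y(R15) = 0.01669 S between n0,n3
  Itest: injects 0.00356 A into n3 (from n2)
Assemble and solve the 4×4 MNA system:
  V(n1)=-0.001070  V(n2)=-0.005776  V(n3)=0.03929  V(n4)=0.02560

R_eq = 12.66 Ω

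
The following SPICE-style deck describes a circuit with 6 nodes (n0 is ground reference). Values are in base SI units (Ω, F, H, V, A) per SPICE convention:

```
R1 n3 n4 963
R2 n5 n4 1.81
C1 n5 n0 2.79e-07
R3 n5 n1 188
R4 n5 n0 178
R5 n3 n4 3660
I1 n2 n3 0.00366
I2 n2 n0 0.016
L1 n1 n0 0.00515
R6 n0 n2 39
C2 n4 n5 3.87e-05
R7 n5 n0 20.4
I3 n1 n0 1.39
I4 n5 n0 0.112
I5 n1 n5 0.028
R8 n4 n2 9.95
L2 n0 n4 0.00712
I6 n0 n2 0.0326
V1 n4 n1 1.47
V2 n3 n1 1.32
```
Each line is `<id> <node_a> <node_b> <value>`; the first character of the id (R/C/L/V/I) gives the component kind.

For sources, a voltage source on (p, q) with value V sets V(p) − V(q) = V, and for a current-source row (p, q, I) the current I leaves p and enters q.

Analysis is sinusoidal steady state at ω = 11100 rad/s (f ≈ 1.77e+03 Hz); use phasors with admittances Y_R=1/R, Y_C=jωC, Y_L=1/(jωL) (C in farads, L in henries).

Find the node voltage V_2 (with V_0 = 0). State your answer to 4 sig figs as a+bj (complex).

MNA unknowns: 5 node voltages V₁..V_5 plus 2 source currents (V1, V2)
R1: Y=0.001038+0.000j on G[3,4]
R2: Y=0.5525+0.000j on G[5,4]
C1: Y=0.000+0.003097j on G[5,0]
R3: Y=0.005319+0.000j on G[5,1]
R4: Y=0.005618+0.000j on G[5,0]
R5: Y=0.0002732+0.000j on G[3,4]
I1: z[2]−=0.00366, z[3]+=0.00366
I2: z[2]−=0.016, z[0]+=0.016
L1: Y=0.000-0.01749j on G[1,0]
R6: Y=0.02564+0.000j on G[0,2]
C2: Y=0.000+0.4296j on G[4,5]
R7: Y=0.04902+0.000j on G[5,0]
I3: z[1]−=1.39, z[0]+=1.39
I4: z[5]−=0.112, z[0]+=0.112
I5: z[1]−=0.028, z[5]+=0.028
R8: Y=0.1005+0.000j on G[4,2]
L2: Y=0.000-0.01265j on G[0,4]
I6: z[0]−=0.0326, z[2]+=0.0326
V1: row V4−V1=1.47, i_V1 at 4,1
V2: row V3−V1=1.32, i_V2 at 3,1
solve → V1=-19.78-6.839j, V2=-14.49-5.449j, V3=-18.46-6.839j, V4=-18.31-6.839j, V5=-17.01-7.053j
aux → i_V1=1.280+0.3472j, i_V2=0.003857+0.000j

-14.49-5.449j V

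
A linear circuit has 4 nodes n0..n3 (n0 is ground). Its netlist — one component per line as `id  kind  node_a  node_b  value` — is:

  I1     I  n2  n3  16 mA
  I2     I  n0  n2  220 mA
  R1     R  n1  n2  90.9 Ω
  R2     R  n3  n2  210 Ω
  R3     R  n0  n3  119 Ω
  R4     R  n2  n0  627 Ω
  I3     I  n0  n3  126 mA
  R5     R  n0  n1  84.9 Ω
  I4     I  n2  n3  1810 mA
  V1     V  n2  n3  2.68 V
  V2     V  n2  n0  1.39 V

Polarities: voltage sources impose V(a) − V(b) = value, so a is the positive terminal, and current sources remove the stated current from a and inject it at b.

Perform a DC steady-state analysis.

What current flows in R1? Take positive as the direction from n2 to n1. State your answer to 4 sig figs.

0.007907 A

Apply KCL at each of the 3 non-ground nodes and solve the resulting linear system.
Node n1: branches {R1, R5} → V_1 = 0.6713
Node n2: branches {I1, I2, R1, R2, R4, I4, V1, V2} → V_2 = 1.390
Node n3: branches {I1, R2, R3, I3, I4, V1} → V_3 = -1.290
Source currents: i(V1)=-1.976, i(V2)=0.3467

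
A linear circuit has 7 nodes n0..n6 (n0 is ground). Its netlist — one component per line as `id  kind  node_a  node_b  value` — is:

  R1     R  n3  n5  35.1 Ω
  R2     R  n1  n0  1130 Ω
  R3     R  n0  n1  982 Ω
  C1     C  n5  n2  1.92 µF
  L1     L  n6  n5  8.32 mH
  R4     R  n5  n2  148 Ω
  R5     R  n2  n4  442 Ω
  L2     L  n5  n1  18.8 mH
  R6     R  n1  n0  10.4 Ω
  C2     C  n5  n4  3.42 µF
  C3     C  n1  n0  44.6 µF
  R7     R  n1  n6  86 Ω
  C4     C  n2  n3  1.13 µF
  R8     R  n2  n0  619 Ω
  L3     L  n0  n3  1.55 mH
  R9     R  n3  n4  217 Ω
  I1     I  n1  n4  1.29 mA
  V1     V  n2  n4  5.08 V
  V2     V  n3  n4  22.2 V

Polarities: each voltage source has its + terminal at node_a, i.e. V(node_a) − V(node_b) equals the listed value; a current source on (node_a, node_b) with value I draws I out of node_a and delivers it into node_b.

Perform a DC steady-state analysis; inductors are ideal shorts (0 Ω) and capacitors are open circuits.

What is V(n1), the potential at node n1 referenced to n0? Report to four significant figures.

-0.8774 V

MNA unknowns: 6 node voltages V₁..V_6 plus 5 source currents (L1, L2, L3, V1, V2)
R1: Y=0.02849 on G[3,5]
R2: Y=0.0008850 on G[1,0]
R3: Y=0.001018 on G[0,1]
C1: Y=0.000 on G[5,2]
L1: row V6−V5=0, i_L1 at 6,5
R4: Y=0.006757 on G[5,2]
R5: Y=0.002262 on G[2,4]
L2: row V5−V1=0, i_L2 at 5,1
R6: Y=0.09615 on G[1,0]
C2: Y=0.000 on G[5,4]
C3: Y=0.000 on G[1,0]
R7: Y=0.01163 on G[1,6]
C4: Y=0.000 on G[2,3]
R8: Y=0.001616 on G[2,0]
L3: row V0−V3=0, i_L3 at 0,3
R9: Y=0.004608 on G[3,4]
I1: z[1]−=0.00129, z[4]+=0.00129
V1: row V2−V4=5.08, i_V1 at 2,4
V2: row V3−V4=22.2, i_V2 at 3,4
solve → V1=-0.8774, V2=-17.12, V3=0.000, V4=-22.20, V5=-0.8774, V6=-0.8774
aux → i_L1=0.000, i_L2=-0.08475, i_L3=-0.1137, i_V1=0.1259, i_V2=-0.2410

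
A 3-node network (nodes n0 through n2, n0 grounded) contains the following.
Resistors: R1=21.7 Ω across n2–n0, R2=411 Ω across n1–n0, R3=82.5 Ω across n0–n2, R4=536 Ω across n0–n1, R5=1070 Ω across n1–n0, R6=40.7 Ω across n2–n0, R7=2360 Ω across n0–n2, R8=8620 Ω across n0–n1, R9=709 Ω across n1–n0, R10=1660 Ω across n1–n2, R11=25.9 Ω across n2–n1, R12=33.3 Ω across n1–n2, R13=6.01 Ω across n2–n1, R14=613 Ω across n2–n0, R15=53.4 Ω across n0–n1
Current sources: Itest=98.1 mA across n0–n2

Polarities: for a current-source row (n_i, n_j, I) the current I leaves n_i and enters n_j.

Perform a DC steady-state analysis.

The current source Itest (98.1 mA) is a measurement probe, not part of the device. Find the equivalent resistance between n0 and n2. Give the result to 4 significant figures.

Element admittances at DC:
  Y(R1) = 0.04608 S between n2,n0
  Y(R2) = 0.002433 S between n1,n0
  Y(R3) = 0.01212 S between n0,n2
  Y(R4) = 0.001866 S between n0,n1
  Y(R5) = 0.0009346 S between n1,n0
  Y(R6) = 0.02457 S between n2,n0
  Y(R7) = 0.0004237 S between n0,n2
  Y(R8) = 0.0001160 S between n0,n1
  Y(R9) = 0.001410 S between n1,n0
  Y(R10) = 0.0006024 S between n1,n2
  Y(R11) = 0.03861 S between n2,n1
  Y(R12) = 0.03003 S between n1,n2
  Y(R13) = 0.1664 S between n2,n1
  Y(R14) = 0.001631 S between n2,n0
  Y(R15) = 0.01873 S between n0,n1
  Itest: injects 0.0981 A into n2 (from n0)
Assemble and solve the 2×2 MNA system:
  V(n1)=0.8210  V(n2)=0.9098

R_eq = 9.274 Ω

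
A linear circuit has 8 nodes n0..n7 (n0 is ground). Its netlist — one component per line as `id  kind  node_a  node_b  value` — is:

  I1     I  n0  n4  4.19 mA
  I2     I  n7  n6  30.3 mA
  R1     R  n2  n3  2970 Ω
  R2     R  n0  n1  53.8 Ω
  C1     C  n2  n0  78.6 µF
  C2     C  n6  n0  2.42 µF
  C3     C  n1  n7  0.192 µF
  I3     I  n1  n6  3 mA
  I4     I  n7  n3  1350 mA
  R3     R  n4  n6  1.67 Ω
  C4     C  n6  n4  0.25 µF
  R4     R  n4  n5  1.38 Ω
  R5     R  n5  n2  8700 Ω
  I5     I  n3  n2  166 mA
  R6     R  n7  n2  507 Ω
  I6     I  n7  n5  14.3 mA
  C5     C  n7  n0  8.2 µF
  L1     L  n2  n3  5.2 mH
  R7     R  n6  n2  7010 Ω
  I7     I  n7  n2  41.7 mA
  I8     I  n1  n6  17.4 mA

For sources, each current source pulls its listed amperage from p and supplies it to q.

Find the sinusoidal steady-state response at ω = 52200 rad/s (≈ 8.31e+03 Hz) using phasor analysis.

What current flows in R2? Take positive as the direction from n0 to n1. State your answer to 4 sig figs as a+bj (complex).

Apply KCL at each of the 7 non-ground nodes and solve the resulting linear system.
Node n1: branches {R2, C3, I3, I8} → V_1 = -2.246+1.175j
Node n2: branches {R1, C1, R5, I5, R6, L1, R7, I7} → V_2 = 0.001739-0.3392j
Node n3: branches {R1, I4, I5, L1} → V_3 = 29.13+318.4j
Node n4: branches {I1, R3, C4, R4} → V_4 = 0.03128-0.5483j
Node n5: branches {R4, R5, I6} → V_5 = 0.05101-0.5483j
Node n6: branches {I2, C2, I3, R3, C4, R7, I8} → V_6 = 0.0004257-0.5477j
Node n7: branches {I2, C3, I4, R6, I6, C5, I7} → V_7 = -0.06780+3.305j

0.04175-0.02183j A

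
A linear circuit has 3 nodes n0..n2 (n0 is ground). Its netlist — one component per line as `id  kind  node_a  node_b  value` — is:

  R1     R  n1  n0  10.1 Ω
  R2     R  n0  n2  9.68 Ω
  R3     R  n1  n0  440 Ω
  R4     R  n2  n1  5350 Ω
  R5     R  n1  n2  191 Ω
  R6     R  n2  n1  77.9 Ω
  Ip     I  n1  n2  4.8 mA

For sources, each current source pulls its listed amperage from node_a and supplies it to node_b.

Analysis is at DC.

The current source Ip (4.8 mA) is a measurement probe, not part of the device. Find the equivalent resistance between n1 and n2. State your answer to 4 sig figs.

MNA unknowns: 2 node voltages V₁..V_2
R1: Y=0.09901 on G[1,0]
R2: Y=0.1033 on G[0,2]
R3: Y=0.002273 on G[1,0]
R4: Y=0.0001869 on G[2,1]
R5: Y=0.005236 on G[1,2]
R6: Y=0.01284 on G[2,1]
Ip: z[1]−=0.0048, z[2]+=0.0048
solve → V1=-0.03492, V2=0.03424

R_eq = 14.41 Ω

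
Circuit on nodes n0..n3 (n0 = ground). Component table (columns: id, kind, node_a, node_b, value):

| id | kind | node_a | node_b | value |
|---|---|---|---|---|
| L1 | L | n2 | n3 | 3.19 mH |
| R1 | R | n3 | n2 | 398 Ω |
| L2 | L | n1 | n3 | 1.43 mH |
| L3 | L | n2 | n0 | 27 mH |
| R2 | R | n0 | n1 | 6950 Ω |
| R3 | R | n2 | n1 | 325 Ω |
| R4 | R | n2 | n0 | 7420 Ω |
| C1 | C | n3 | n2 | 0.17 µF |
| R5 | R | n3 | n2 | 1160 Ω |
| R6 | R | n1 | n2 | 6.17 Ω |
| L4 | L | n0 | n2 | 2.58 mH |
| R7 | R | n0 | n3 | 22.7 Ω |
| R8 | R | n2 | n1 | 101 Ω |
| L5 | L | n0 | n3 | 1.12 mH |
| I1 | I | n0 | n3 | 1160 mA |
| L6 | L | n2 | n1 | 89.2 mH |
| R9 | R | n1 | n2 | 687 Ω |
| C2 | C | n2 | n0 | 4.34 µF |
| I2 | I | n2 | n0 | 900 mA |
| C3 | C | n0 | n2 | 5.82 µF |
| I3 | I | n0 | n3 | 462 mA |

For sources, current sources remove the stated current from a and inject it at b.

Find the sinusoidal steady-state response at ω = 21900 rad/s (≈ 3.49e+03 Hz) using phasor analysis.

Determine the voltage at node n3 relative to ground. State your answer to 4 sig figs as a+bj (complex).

8.576+14.66j V

MNA unknowns: 3 node voltages V₁..V_3
L1: Y=0.000-0.01431j on G[2,3]
R1: Y=0.002513+0.000j on G[3,2]
L2: Y=0.000-0.03193j on G[1,3]
L3: Y=0.000-0.001691j on G[2,0]
R2: Y=0.0001439+0.000j on G[0,1]
R3: Y=0.003077+0.000j on G[2,1]
R4: Y=0.0001348+0.000j on G[2,0]
C1: Y=0.000+0.003723j on G[3,2]
R5: Y=0.0008621+0.000j on G[3,2]
R6: Y=0.1621+0.000j on G[1,2]
L4: Y=0.000-0.01770j on G[0,2]
R7: Y=0.04405+0.000j on G[0,3]
R8: Y=0.009901+0.000j on G[2,1]
L5: Y=0.000-0.04077j on G[0,3]
I1: z[0]−=1.16, z[3]+=1.16
L6: Y=0.000-0.0005119j on G[2,1]
R9: Y=0.001456+0.000j on G[1,2]
C2: Y=0.000+0.09505j on G[2,0]
I2: z[2]−=0.9, z[0]+=0.9
C3: Y=0.000+0.1275j on G[0,2]
I3: z[0]−=0.462, z[3]+=0.462
solve → V1=1.210-0.07681j, V2=-1.459+1.248j, V3=8.576+14.66j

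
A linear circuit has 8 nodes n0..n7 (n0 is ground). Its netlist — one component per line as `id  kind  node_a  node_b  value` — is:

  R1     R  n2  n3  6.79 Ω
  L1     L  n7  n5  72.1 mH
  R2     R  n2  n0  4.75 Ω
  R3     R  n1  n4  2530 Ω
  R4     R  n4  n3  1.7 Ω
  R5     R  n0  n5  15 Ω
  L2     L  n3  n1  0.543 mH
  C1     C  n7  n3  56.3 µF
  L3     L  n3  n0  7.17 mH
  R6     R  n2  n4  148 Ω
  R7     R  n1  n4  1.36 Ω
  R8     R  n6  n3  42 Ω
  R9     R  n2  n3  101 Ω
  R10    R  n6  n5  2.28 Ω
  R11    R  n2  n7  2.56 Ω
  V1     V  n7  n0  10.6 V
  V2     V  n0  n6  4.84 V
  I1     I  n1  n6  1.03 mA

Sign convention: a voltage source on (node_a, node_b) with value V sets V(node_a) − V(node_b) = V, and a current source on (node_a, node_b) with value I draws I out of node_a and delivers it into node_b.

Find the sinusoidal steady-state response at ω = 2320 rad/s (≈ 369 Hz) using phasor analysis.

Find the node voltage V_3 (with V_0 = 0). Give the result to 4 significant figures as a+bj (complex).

7.617+5.554j V

Element admittances at ω=2320 rad/s:
  Y(R1) = 0.1473+0.000j S between n2,n3
  Y(L1) = 0.000-0.005978j S between n7,n5
  Y(R2) = 0.2105+0.000j S between n2,n0
  Y(R3) = 0.0003953+0.000j S between n1,n4
  Y(R4) = 0.5882+0.000j S between n4,n3
  Y(R5) = 0.06667+0.000j S between n0,n5
  Y(L2) = 0.000-0.7938j S between n3,n1
  Y(C1) = 0.000+0.1306j S between n7,n3
  Y(L3) = 0.000-0.06012j S between n3,n0
  Y(R6) = 0.006757+0.000j S between n2,n4
  Y(R7) = 0.7353+0.000j S between n1,n4
  Y(R8) = 0.02381+0.000j S between n6,n3
  Y(R9) = 0.009901+0.000j S between n2,n3
  Y(R10) = 0.4386+0.000j S between n6,n5
  Y(R11) = 0.3906+0.000j S between n2,n7
  V1: constraint V(n7)−V(n0) = 10.6
  V2: constraint V(n0)−V(n6) = 4.84
  I1: injects 0.00103 A into n6 (from n1)
Assemble and solve the 9×9 MNA system:
  V(n1)=7.633+5.544j  V(n2)=7.044+1.190j  V(n3)=7.617+5.554j  V(n4)=7.623+5.526j  V(n5)=-4.199-0.1751j  V(n6)=-4.840+0.000j  V(n7)=10.60+0.000j
  i(V1)=-2.116+0.1636j  i(V2)=-0.5786-0.05544j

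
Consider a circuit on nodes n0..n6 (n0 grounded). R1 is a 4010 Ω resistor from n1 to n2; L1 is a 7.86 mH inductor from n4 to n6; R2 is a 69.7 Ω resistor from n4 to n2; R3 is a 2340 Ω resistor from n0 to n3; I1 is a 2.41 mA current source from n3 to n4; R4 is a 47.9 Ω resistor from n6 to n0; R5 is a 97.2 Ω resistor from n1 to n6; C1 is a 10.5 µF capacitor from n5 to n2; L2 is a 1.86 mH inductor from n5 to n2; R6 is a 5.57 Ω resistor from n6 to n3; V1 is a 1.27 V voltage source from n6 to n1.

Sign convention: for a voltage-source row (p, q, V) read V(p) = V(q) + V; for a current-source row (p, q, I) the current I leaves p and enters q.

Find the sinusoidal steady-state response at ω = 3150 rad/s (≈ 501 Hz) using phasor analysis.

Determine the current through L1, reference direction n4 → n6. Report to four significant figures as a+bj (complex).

0.002099-1.274e-05j A

Element admittances at ω=3150 rad/s:
  Y(R1) = 0.0002494+0.000j S between n1,n2
  Y(L1) = 0.000-0.04039j S between n4,n6
  Y(R2) = 0.01435+0.000j S between n4,n2
  Y(R3) = 0.0004274+0.000j S between n0,n3
  I1: injects 0.00241 A into n4 (from n3)
  Y(R4) = 0.02088+0.000j S between n6,n0
  Y(R5) = 0.01029+0.000j S between n1,n6
  Y(C1) = 0.000+0.03308j S between n5,n2
  Y(L2) = 0.000-0.1707j S between n5,n2
  Y(R6) = 0.1795+0.000j S between n6,n3
  V1: constraint V(n6)−V(n1) = 1.27
Assemble and solve the 7×7 MNA system:
  V(n1)=-1.270+0.000j  V(n2)=-0.02112+0.05107j  V(n3)=-0.01312+0.000j  V(n4)=0.0005840+0.05196j  V(n5)=-0.02112+0.05107j  V(n6)=0.0002686+0.000j
  i(V1)=-0.01338-1.274e-05j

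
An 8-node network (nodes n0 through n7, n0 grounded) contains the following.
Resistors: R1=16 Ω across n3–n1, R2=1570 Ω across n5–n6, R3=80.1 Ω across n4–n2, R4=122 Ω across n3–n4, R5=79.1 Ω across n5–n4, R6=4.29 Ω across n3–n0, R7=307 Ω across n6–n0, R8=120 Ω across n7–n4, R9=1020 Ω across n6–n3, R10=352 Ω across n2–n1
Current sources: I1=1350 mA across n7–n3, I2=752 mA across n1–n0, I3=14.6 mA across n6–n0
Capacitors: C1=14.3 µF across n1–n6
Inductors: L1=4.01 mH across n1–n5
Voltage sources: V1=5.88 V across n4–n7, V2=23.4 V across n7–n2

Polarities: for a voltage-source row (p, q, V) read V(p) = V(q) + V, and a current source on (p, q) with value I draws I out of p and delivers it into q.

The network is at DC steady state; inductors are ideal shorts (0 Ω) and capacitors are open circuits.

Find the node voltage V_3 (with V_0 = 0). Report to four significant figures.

MNA unknowns: 7 node voltages V₁..V_7 plus 3 source currents (L1, V1, V2)
R1: Y=0.06250 on G[3,1]
R2: Y=0.0006369 on G[5,6]
I1: z[7]−=1.35, z[3]+=1.35
R3: Y=0.01248 on G[4,2]
R4: Y=0.008197 on G[3,4]
I2: z[1]−=0.752, z[0]+=0.752
R5: Y=0.01264 on G[5,4]
C1: Y=0.000 on G[1,6]
L1: row V1−V5=0, i_L1 at 1,5
R6: Y=0.2331 on G[3,0]
R7: Y=0.003257 on G[6,0]
R8: Y=0.008333 on G[7,4]
R9: Y=0.0009804 on G[6,3]
I3: z[6]−=0.0146, z[0]+=0.0146
R10: Y=0.002841 on G[2,1]
V1: row V4−V7=5.88, i_V1 at 4,7
V2: row V7−V2=23.4, i_V2 at 7,2
solve → V1=-27.51, V2=-101.9, V3=-3.188, V4=-72.59, V5=-27.51, V6=-7.231, V7=-78.47
aux → i_L1=0.5570, i_V1=0.7242, i_V2=-0.5768

-3.188 V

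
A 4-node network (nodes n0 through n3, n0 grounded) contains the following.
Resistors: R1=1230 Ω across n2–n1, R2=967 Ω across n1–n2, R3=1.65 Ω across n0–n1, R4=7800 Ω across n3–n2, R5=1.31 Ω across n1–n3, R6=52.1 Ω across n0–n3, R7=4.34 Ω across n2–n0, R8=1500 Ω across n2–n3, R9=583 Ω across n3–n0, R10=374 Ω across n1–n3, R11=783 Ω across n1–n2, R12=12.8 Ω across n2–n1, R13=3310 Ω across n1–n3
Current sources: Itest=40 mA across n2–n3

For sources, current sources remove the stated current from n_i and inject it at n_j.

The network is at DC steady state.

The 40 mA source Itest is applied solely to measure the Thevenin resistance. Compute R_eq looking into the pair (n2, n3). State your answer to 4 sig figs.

Element admittances at DC:
  Y(R1) = 0.0008130 S between n2,n1
  Y(R2) = 0.001034 S between n1,n2
  Y(R3) = 0.6061 S between n0,n1
  Y(R4) = 0.0001282 S between n3,n2
  Y(R5) = 0.7634 S between n1,n3
  Y(R6) = 0.01919 S between n0,n3
  Y(R7) = 0.2304 S between n2,n0
  Y(R8) = 0.0006667 S between n2,n3
  Y(R9) = 0.001715 S between n3,n0
  Y(R10) = 0.002674 S between n1,n3
  Y(R11) = 0.001277 S between n1,n2
  Y(R12) = 0.07812 S between n2,n1
  Y(R13) = 0.0003021 S between n1,n3
  Itest: injects 0.04 A into n3 (from n2)
Assemble and solve the 3×3 MNA system:
  V(n1)=0.04136  V(n2)=-0.1170  V(n3)=0.09086

R_eq = 5.197 Ω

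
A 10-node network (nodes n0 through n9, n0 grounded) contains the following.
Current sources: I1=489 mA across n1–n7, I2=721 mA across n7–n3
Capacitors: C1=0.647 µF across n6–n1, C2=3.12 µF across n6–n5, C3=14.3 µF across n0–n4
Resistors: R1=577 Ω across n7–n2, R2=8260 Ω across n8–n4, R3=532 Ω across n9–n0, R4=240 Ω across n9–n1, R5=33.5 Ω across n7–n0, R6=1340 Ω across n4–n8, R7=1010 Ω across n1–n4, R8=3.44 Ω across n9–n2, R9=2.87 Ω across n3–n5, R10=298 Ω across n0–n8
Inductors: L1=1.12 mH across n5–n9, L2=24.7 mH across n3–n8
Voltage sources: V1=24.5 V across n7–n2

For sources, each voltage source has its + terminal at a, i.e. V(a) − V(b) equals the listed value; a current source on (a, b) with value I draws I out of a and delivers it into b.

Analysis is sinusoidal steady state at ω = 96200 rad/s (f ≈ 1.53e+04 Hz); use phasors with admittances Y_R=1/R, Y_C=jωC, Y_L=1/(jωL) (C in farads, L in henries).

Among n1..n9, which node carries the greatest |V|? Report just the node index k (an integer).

Apply KCL at each of the 9 non-ground nodes and solve the resulting linear system.
Node n1: branches {I1, C1, R4, R7} → V_1 = -8.558+28.40j
Node n2: branches {R1, R8, V1} → V_2 = -23.07-0.9509j
Node n3: branches {I2, L2, R9} → V_3 = -3.584+17.98j
Node n4: branches {R2, C3, R6, R7} → V_4 = 0.02077+0.005089j
Node n5: branches {C2, L1, R9} → V_5 = -5.632+17.98j
Node n6: branches {C1, C2} → V_6 = -6.135+19.77j
Node n7: branches {I1, R1, I2, R5, V1} → V_7 = 1.432-0.9509j
Node n8: branches {R2, R6, L2, R10} → V_8 = 1.743+0.5319j
Node n9: branches {R3, L1, R4, R8} → V_9 = -22.12-1.049j
Source currents: i(V1)=-0.3172+0.02838j

1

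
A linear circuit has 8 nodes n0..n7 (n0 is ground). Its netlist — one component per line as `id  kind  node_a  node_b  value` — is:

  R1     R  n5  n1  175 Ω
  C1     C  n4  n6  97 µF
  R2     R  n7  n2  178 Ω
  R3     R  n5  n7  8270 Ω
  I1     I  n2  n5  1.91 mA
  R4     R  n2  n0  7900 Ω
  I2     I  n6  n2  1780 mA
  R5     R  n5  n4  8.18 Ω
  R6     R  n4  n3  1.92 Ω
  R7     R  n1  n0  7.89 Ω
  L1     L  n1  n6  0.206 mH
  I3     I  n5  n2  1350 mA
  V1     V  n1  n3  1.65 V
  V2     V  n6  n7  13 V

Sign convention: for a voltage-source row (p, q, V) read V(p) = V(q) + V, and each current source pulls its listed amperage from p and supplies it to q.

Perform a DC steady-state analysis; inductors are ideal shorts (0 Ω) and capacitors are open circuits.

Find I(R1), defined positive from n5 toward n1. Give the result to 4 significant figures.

Element admittances at DC:
  Y(R1) = 0.005714 S between n5,n1
  Y(C1) = 0.000 S between n4,n6
  Y(R2) = 0.005618 S between n7,n2
  Y(R3) = 0.0001209 S between n5,n7
  I1: injects 0.00191 A into n5 (from n2)
  Y(R4) = 0.0001266 S between n2,n0
  I2: injects 1.78 A into n2 (from n6)
  Y(R5) = 0.1222 S between n5,n4
  Y(R6) = 0.5208 S between n4,n3
  Y(R7) = 0.1267 S between n1,n0
  L1: short n1↔n6 (DC inductor)
  I3: injects 1.35 A into n2 (from n5)
  V1: constraint V(n1)−V(n3) = 1.65
  V2: constraint V(n6)−V(n7) = 13
Assemble and solve the 10×10 MNA system:
  V(n1)=-0.5306  V(n2)=531.3  V(n3)=-2.181  V(n4)=-4.610  V(n5)=-14.96  V(n6)=-0.5306  V(n7)=-13.53
  i(L1)=-1.281  i(V1)=1.265  i(V2)=-3.061

-0.08246 A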